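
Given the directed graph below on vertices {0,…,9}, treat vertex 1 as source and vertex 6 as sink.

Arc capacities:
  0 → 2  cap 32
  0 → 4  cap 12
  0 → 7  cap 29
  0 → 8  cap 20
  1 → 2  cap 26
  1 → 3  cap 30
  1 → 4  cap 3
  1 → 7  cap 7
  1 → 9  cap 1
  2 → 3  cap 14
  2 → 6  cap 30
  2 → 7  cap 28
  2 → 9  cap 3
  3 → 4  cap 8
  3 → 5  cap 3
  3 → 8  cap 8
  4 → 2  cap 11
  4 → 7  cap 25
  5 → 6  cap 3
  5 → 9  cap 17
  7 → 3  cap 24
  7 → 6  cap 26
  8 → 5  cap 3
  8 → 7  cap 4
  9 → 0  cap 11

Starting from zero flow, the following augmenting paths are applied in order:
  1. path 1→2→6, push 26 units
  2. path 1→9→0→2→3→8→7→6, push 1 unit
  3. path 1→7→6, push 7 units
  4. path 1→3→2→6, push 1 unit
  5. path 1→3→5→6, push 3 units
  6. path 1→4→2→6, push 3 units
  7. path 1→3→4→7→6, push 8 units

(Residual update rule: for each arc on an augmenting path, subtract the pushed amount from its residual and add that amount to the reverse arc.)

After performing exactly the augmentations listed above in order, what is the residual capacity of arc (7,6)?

after path 1 (1→2→6, push 26): res(7,6)=26
after path 2 (1→9→0→2→3→8→7→6, push 1): res(7,6)=25
after path 3 (1→7→6, push 7): res(7,6)=18
after path 4 (1→3→2→6, push 1): res(7,6)=18
after path 5 (1→3→5→6, push 3): res(7,6)=18
after path 6 (1→4→2→6, push 3): res(7,6)=18
after path 7 (1→3→4→7→6, push 8): res(7,6)=10

Residual capacity of (7,6): 10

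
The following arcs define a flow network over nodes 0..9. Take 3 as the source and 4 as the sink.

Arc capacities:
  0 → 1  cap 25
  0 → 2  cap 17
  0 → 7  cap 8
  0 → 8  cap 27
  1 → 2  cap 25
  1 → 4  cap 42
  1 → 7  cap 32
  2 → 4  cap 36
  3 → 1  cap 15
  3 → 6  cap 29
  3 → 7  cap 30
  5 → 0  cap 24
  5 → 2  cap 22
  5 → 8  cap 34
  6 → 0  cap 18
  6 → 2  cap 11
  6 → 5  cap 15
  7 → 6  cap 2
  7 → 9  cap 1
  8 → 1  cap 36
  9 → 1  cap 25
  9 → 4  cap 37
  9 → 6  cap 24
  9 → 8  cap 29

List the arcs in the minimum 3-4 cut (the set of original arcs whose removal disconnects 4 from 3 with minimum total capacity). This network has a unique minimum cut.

augment #1: 3→1→4 push 15
augment #2: 3→6→2→4 push 11
augment #3: 3→7→9→4 push 1
augment #4: 3→6→0→1→4 push 18
augment #5: 3→7→6→5→2→4 push 2
max flow = 47; residual-reachable set from 3 gives S-side
cut edges (S→T): {(3,1), (3,6), (7,6), (7,9)} total cap 47

Min-cut arcs: {(3,1), (3,6), (7,6), (7,9)} (total capacity 47)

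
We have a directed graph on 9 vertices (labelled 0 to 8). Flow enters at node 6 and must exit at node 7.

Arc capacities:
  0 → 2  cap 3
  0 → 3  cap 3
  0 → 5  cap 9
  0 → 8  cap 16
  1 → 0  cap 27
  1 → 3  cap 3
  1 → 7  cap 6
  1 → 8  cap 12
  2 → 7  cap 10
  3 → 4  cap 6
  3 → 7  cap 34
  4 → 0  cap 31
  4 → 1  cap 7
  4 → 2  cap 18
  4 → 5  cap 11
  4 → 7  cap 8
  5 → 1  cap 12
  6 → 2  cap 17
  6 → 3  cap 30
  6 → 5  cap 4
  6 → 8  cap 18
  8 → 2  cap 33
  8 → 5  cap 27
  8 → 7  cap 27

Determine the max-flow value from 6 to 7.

Maximum flow value: 62

augment #1: 6→2→7 bottleneck 10, total now 10
augment #2: 6→3→7 bottleneck 30, total now 40
augment #3: 6→8→7 bottleneck 18, total now 58
augment #4: 6→5→1→7 bottleneck 4, total now 62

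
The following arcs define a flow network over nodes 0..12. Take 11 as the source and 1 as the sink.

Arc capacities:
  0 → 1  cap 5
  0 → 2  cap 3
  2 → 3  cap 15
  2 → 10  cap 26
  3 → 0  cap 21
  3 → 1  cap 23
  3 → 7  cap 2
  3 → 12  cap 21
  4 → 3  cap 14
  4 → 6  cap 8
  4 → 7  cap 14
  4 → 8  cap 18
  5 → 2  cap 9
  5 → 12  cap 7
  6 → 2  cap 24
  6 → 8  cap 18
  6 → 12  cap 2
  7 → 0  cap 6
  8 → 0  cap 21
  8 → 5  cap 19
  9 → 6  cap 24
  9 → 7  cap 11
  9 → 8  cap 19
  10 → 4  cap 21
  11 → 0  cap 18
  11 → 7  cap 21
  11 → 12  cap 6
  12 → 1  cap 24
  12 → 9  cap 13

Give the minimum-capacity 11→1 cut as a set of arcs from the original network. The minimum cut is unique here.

Min-cut arcs: {(0,1), (0,2), (11,12)} (total capacity 14)

augment #1: 11→0→1 push 5
augment #2: 11→12→1 push 6
augment #3: 11→0→2→3→1 push 3
max flow = 14; residual-reachable set from 11 gives S-side
cut edges (S→T): {(0,1), (0,2), (11,12)} total cap 14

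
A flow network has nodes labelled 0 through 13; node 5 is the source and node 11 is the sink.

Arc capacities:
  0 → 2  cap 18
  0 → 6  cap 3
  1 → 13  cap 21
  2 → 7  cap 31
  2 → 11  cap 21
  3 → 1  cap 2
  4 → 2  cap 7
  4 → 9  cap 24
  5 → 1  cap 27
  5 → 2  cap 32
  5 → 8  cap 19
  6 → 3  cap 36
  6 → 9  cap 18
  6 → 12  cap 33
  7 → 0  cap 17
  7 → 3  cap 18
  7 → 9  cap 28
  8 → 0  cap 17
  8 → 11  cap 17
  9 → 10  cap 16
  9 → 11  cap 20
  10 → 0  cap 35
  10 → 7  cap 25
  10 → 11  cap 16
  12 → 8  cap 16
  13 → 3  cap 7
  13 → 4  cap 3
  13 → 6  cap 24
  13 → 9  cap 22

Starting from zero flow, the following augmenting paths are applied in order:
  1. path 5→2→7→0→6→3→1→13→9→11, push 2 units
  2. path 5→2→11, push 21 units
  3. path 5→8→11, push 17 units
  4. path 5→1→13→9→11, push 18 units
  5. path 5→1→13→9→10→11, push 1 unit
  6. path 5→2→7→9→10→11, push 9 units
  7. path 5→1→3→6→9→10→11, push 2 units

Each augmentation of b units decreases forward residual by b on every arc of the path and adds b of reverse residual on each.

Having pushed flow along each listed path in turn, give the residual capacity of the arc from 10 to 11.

Residual capacity of (10,11): 4

after path 1 (5→2→7→0→6→3→1→13→9→11, push 2): res(10,11)=16
after path 2 (5→2→11, push 21): res(10,11)=16
after path 3 (5→8→11, push 17): res(10,11)=16
after path 4 (5→1→13→9→11, push 18): res(10,11)=16
after path 5 (5→1→13→9→10→11, push 1): res(10,11)=15
after path 6 (5→2→7→9→10→11, push 9): res(10,11)=6
after path 7 (5→1→3→6→9→10→11, push 2): res(10,11)=4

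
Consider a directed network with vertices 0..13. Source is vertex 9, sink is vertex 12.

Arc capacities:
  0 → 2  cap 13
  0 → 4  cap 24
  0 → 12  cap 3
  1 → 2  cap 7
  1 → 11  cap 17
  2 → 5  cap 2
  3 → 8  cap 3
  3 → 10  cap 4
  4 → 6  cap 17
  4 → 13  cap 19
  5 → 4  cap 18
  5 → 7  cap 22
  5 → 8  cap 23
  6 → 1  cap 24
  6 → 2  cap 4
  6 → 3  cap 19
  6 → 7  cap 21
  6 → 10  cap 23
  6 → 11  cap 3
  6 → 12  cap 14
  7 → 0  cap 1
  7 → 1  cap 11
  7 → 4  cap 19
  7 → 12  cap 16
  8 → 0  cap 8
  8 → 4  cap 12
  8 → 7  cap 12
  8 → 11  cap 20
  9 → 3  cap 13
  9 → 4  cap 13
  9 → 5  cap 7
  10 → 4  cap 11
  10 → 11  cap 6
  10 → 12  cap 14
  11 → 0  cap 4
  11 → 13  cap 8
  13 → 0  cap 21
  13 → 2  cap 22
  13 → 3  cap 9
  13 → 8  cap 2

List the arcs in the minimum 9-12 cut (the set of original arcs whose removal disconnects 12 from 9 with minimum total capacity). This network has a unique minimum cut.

Min-cut arcs: {(3,8), (3,10), (9,4), (9,5)} (total capacity 27)

augment #1: 9→3→10→12 push 4
augment #2: 9→4→6→12 push 13
augment #3: 9→5→7→12 push 7
augment #4: 9→3→8→0→12 push 3
max flow = 27; residual-reachable set from 9 gives S-side
cut edges (S→T): {(3,8), (3,10), (9,4), (9,5)} total cap 27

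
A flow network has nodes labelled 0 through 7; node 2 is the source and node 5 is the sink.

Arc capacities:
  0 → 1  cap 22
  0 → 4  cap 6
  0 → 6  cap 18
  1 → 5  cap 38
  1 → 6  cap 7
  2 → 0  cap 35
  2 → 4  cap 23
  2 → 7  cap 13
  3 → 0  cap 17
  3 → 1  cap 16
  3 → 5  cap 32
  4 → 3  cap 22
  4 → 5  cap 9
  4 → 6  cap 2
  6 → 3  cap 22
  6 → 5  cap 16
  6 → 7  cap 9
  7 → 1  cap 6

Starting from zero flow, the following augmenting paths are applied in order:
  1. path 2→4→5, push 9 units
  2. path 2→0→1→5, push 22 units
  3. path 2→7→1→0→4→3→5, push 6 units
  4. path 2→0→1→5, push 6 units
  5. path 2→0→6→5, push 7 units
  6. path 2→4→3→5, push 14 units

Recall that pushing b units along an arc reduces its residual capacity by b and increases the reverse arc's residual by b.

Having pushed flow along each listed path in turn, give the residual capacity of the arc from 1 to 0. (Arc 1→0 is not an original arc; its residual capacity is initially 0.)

Residual capacity of (1,0): 22

after path 1 (2→4→5, push 9): res(1,0)=0
after path 2 (2→0→1→5, push 22): res(1,0)=22
after path 3 (2→7→1→0→4→3→5, push 6): res(1,0)=16
after path 4 (2→0→1→5, push 6): res(1,0)=22
after path 5 (2→0→6→5, push 7): res(1,0)=22
after path 6 (2→4→3→5, push 14): res(1,0)=22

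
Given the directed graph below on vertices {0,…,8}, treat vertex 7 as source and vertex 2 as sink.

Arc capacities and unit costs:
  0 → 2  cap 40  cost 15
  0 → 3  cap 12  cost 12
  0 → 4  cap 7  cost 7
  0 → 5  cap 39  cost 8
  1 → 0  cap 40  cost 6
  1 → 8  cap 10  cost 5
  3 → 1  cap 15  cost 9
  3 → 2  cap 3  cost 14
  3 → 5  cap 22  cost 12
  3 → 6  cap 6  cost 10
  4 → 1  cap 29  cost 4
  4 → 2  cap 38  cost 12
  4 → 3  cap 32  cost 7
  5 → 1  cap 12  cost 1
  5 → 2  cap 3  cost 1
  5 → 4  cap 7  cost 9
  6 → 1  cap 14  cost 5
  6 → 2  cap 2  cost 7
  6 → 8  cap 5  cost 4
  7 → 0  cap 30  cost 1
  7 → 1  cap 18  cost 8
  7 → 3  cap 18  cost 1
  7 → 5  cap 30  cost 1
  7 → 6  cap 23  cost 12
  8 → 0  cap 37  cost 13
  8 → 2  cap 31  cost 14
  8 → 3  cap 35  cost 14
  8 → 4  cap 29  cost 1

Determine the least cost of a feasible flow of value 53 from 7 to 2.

Minimum cost for 53 units: 877

shortest-cost path #1: 7→5→2 push 3 @ unit cost 2 (adds 6)
shortest-cost path #2: 7→3→2 push 3 @ unit cost 15 (adds 45)
shortest-cost path #3: 7→0→2 push 30 @ unit cost 16 (adds 480)
shortest-cost path #4: 7→3→6→2 push 2 @ unit cost 18 (adds 36)
shortest-cost path #5: 7→5→1→8→4→2 push 10 @ unit cost 20 (adds 200)
shortest-cost path #6: 7→5→4→2 push 5 @ unit cost 22 (adds 110)
total cost = 877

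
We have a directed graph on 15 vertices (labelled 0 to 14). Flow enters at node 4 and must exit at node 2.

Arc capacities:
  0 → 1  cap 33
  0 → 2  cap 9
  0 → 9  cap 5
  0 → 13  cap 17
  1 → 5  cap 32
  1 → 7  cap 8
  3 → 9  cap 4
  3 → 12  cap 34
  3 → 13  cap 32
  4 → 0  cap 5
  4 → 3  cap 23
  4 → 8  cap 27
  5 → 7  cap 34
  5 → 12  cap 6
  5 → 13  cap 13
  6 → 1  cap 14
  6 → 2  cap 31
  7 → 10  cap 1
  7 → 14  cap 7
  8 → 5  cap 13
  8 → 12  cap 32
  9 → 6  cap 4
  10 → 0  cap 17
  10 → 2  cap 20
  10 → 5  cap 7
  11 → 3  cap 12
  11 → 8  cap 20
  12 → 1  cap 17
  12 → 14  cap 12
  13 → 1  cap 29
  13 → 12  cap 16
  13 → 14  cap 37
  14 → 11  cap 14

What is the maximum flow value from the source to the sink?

augment #1: 4→0→2 bottleneck 5, total now 5
augment #2: 4→3→9→6→2 bottleneck 4, total now 9
augment #3: 4→8→5→7→10→2 bottleneck 1, total now 10

Maximum flow value: 10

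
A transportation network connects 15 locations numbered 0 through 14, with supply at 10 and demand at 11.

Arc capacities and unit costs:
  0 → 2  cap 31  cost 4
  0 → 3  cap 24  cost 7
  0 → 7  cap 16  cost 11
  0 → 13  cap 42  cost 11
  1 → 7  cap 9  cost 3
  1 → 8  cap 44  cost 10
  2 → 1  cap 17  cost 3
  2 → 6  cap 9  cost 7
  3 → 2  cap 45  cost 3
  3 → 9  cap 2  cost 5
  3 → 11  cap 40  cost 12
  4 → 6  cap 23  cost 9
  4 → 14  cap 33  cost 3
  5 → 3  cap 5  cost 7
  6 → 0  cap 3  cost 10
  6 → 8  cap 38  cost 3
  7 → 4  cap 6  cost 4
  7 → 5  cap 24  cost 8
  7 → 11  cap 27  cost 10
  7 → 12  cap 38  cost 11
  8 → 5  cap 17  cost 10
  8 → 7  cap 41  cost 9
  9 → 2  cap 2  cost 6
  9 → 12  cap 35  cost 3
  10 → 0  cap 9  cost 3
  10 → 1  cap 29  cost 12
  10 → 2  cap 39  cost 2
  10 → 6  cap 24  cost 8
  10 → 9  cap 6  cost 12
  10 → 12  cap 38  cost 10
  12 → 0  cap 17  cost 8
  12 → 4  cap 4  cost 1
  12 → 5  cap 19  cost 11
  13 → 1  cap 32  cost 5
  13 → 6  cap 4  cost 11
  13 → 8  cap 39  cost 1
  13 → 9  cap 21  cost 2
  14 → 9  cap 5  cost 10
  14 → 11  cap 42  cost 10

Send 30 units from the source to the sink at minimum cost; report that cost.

Minimum cost for 30 units: 696

shortest-cost path #1: 10→2→1→7→11 push 9 @ unit cost 18 (adds 162)
shortest-cost path #2: 10→0→3→11 push 9 @ unit cost 22 (adds 198)
shortest-cost path #3: 10→12→4→14→11 push 4 @ unit cost 24 (adds 96)
shortest-cost path #4: 10→6→8→7→11 push 8 @ unit cost 30 (adds 240)
total cost = 696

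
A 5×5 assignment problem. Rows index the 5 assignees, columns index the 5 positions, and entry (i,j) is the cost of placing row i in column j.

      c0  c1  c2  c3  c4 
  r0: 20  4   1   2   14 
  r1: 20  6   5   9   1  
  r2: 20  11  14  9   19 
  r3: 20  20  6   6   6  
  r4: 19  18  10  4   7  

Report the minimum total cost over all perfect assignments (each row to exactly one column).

optimal assignment: row0→col1 (cost 4), row1→col4 (cost 1), row2→col0 (cost 20), row3→col2 (cost 6), row4→col3 (cost 4)
total = 4 + 1 + 20 + 6 + 4 = 35

Minimum assignment cost: 35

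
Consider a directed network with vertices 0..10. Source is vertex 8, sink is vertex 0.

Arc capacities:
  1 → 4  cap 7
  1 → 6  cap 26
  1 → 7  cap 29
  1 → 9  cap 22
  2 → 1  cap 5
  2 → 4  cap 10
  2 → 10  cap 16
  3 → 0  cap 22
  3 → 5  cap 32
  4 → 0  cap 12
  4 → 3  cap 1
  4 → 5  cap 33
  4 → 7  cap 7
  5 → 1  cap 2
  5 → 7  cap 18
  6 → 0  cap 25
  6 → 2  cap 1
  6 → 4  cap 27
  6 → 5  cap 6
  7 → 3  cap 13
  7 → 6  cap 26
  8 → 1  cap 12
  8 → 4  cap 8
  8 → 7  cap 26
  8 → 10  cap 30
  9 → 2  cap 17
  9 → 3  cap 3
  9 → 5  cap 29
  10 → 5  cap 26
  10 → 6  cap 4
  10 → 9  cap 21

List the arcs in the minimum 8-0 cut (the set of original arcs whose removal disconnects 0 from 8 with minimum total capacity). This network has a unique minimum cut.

Min-cut arcs: {(4,0), (4,3), (6,0), (7,3), (9,3)} (total capacity 54)

augment #1: 8→4→0 push 8
augment #2: 8→1→4→0 push 4
augment #3: 8→1→6→0 push 8
augment #4: 8→7→3→0 push 13
augment #5: 8→7→6→0 push 13
augment #6: 8→10→6→0 push 4
augment #7: 8→10→9→3→0 push 3
augment #8: 8→10→5→1→4→3→0 push 1
max flow = 54; residual-reachable set from 8 gives S-side
cut edges (S→T): {(4,0), (4,3), (6,0), (7,3), (9,3)} total cap 54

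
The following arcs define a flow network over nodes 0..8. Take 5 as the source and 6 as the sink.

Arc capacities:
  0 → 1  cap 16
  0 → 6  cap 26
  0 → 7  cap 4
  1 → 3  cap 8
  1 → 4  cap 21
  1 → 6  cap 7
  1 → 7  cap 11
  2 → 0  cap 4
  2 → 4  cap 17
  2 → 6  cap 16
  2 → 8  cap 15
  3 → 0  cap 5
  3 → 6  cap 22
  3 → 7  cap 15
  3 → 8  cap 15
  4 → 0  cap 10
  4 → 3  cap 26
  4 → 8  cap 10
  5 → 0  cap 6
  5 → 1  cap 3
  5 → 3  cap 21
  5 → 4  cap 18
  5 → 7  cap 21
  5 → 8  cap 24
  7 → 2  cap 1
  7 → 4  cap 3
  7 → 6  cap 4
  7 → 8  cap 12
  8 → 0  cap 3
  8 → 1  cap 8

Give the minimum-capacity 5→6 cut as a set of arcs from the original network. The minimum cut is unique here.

Min-cut arcs: {(1,6), (3,0), (3,6), (4,0), (5,0), (7,2), (7,6), (8,0)} (total capacity 58)

augment #1: 5→0→6 push 6
augment #2: 5→1→6 push 3
augment #3: 5→3→6 push 21
augment #4: 5→7→6 push 4
augment #5: 5→4→0→6 push 10
augment #6: 5→4→3→6 push 1
augment #7: 5→7→2→6 push 1
augment #8: 5→8→0→6 push 3
augment #9: 5→8→1→6 push 4
augment #10: 5→4→3→0→6 push 5
max flow = 58; residual-reachable set from 5 gives S-side
cut edges (S→T): {(1,6), (3,0), (3,6), (4,0), (5,0), (7,2), (7,6), (8,0)} total cap 58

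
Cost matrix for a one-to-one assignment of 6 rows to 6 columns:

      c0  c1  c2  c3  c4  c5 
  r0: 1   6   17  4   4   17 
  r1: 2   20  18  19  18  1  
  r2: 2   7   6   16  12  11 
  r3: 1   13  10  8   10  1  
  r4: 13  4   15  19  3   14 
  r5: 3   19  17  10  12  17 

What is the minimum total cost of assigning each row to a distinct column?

Minimum assignment cost: 26

one of 2 optimal assignments: row0→col4 (cost 4), row1→col5 (cost 1), row2→col2 (cost 6), row3→col0 (cost 1), row4→col1 (cost 4), row5→col3 (cost 10)
total = 4 + 1 + 6 + 1 + 4 + 10 = 26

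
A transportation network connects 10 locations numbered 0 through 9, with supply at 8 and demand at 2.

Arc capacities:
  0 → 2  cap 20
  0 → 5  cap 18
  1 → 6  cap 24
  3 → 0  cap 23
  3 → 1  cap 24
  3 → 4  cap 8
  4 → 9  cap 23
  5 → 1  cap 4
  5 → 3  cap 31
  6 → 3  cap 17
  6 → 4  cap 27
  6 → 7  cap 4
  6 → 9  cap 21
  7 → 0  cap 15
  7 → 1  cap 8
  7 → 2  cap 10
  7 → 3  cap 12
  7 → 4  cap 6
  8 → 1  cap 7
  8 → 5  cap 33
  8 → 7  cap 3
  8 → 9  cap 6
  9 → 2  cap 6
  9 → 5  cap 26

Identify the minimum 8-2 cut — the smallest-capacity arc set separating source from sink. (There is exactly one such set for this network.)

augment #1: 8→7→2 push 3
augment #2: 8→9→2 push 6
augment #3: 8→1→6→7→2 push 4
augment #4: 8→5→3→0→2 push 20
max flow = 33; residual-reachable set from 8 gives S-side
cut edges (S→T): {(0,2), (6,7), (8,7), (9,2)} total cap 33

Min-cut arcs: {(0,2), (6,7), (8,7), (9,2)} (total capacity 33)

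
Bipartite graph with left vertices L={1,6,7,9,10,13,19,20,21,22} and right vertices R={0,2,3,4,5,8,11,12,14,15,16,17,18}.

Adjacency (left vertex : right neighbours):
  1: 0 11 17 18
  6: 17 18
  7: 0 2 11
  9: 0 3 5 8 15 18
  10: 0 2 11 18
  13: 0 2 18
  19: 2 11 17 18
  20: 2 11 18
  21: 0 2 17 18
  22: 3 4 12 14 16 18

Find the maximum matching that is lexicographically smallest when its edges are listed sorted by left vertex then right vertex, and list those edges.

|M| = 7 (so the lex-smallest maximum matching has 7 edges)
process left vertices in ascending order; for each, take the smallest-labelled available neighbour that still permits 7 edges overall, or leave it unmatched if none does
lex-smallest matching: {1-0, 6-17, 7-2, 9-3, 10-11, 13-18, 22-4}

Lex-smallest maximum matching: {(1,0), (6,17), (7,2), (9,3), (10,11), (13,18), (22,4)}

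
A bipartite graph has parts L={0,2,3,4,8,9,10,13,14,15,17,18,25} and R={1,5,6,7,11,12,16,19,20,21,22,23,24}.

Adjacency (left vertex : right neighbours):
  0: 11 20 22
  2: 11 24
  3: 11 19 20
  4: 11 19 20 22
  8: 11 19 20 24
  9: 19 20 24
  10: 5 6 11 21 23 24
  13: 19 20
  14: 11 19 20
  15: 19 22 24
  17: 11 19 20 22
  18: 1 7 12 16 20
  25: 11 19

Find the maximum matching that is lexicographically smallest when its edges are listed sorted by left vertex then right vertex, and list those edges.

Lex-smallest maximum matching: {(0,11), (2,24), (3,19), (4,20), (10,5), (15,22), (18,1)}

|M| = 7 (so the lex-smallest maximum matching has 7 edges)
process left vertices in ascending order; for each, take the smallest-labelled available neighbour that still permits 7 edges overall, or leave it unmatched if none does
lex-smallest matching: {0-11, 2-24, 3-19, 4-20, 10-5, 15-22, 18-1}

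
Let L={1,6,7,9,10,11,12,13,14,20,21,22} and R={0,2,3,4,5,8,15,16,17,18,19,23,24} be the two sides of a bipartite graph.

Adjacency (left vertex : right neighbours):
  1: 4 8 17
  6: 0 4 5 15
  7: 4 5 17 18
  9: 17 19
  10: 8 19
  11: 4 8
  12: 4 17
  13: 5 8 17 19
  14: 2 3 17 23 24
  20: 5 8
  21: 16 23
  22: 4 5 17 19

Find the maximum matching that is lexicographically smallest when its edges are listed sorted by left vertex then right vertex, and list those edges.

Lex-smallest maximum matching: {(1,4), (6,0), (7,18), (9,17), (10,8), (13,5), (14,2), (21,16), (22,19)}

|M| = 9 (so the lex-smallest maximum matching has 9 edges)
process left vertices in ascending order; for each, take the smallest-labelled available neighbour that still permits 9 edges overall, or leave it unmatched if none does
lex-smallest matching: {1-4, 6-0, 7-18, 9-17, 10-8, 13-5, 14-2, 21-16, 22-19}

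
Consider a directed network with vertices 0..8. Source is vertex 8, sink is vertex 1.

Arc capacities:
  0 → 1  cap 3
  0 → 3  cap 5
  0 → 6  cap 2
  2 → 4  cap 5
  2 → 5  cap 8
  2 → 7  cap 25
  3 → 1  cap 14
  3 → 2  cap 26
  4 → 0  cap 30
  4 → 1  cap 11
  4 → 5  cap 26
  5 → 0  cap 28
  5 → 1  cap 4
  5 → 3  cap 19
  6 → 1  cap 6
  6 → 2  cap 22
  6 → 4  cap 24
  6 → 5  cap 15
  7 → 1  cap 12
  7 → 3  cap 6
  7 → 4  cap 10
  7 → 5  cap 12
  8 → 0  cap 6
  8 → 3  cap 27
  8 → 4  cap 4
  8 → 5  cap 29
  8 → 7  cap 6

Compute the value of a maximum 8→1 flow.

augment #1: 8→0→1 bottleneck 3, total now 3
augment #2: 8→3→1 bottleneck 14, total now 17
augment #3: 8→4→1 bottleneck 4, total now 21
augment #4: 8→5→1 bottleneck 4, total now 25
augment #5: 8→7→1 bottleneck 6, total now 31
augment #6: 8→0→6→1 bottleneck 2, total now 33
augment #7: 8→3→2→4→1 bottleneck 5, total now 38
augment #8: 8→3→2→7→1 bottleneck 6, total now 44
augment #9: 8→3→2→7→4→1 bottleneck 2, total now 46

Maximum flow value: 46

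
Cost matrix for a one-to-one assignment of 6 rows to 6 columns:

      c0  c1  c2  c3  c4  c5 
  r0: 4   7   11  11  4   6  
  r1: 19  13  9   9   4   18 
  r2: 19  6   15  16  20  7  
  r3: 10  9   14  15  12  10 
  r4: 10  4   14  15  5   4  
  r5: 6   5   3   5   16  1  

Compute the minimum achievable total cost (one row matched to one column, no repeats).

Minimum assignment cost: 36

one of 2 optimal assignments: row0→col0 (cost 4), row1→col4 (cost 4), row2→col1 (cost 6), row3→col3 (cost 15), row4→col5 (cost 4), row5→col2 (cost 3)
total = 4 + 4 + 6 + 15 + 4 + 3 = 36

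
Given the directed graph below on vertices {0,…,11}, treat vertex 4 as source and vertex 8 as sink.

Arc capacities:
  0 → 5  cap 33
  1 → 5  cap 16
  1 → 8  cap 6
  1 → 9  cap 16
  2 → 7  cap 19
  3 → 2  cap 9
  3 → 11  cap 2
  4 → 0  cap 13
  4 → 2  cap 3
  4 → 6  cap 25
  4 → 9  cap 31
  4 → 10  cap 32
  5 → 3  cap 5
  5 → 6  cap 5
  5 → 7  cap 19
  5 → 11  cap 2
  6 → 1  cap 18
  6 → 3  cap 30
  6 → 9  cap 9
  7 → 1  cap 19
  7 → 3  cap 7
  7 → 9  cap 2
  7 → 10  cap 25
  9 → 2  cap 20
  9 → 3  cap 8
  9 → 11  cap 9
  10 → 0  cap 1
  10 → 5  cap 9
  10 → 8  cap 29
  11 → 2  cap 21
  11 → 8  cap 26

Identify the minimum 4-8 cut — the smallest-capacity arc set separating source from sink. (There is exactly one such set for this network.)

Min-cut arcs: {(1,8), (3,11), (5,11), (9,11), (10,8)} (total capacity 48)

augment #1: 4→10→8 push 29
augment #2: 4→6→1→8 push 6
augment #3: 4→9→11→8 push 9
augment #4: 4→0→5→11→8 push 2
augment #5: 4→6→3→11→8 push 2
max flow = 48; residual-reachable set from 4 gives S-side
cut edges (S→T): {(1,8), (3,11), (5,11), (9,11), (10,8)} total cap 48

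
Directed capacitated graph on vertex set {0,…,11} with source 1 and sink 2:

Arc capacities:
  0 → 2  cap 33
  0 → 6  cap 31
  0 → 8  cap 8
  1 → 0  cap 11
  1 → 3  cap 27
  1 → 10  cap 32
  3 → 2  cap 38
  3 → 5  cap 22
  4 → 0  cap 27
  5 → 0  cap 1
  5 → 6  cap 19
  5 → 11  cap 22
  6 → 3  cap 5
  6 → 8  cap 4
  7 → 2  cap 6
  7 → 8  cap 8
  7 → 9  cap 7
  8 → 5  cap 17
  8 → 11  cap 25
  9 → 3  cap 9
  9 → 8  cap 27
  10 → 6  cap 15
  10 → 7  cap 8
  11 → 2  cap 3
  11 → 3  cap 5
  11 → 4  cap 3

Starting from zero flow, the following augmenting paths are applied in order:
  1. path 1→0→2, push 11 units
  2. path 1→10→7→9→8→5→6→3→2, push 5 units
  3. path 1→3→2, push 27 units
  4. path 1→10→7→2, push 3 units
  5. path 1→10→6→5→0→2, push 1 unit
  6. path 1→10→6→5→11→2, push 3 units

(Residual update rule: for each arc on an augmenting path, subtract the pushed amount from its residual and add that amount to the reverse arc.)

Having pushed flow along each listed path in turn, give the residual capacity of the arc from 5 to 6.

Residual capacity of (5,6): 18

after path 1 (1→0→2, push 11): res(5,6)=19
after path 2 (1→10→7→9→8→5→6→3→2, push 5): res(5,6)=14
after path 3 (1→3→2, push 27): res(5,6)=14
after path 4 (1→10→7→2, push 3): res(5,6)=14
after path 5 (1→10→6→5→0→2, push 1): res(5,6)=15
after path 6 (1→10→6→5→11→2, push 3): res(5,6)=18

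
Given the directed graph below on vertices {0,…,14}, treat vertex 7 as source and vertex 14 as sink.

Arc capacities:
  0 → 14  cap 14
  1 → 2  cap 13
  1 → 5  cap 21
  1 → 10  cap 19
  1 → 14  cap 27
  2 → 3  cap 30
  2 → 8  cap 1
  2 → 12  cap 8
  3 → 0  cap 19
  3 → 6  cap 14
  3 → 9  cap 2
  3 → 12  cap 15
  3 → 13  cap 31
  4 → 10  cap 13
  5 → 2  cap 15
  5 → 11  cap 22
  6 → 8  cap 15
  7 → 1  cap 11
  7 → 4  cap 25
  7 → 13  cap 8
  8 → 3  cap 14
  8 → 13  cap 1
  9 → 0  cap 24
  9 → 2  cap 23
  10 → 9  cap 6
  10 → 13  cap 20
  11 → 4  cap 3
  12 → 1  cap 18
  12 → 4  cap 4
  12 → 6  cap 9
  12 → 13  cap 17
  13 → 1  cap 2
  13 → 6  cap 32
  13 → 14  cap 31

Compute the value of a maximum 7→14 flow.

Maximum flow value: 32

augment #1: 7→1→14 bottleneck 11, total now 11
augment #2: 7→13→14 bottleneck 8, total now 19
augment #3: 7→4→10→13→14 bottleneck 13, total now 32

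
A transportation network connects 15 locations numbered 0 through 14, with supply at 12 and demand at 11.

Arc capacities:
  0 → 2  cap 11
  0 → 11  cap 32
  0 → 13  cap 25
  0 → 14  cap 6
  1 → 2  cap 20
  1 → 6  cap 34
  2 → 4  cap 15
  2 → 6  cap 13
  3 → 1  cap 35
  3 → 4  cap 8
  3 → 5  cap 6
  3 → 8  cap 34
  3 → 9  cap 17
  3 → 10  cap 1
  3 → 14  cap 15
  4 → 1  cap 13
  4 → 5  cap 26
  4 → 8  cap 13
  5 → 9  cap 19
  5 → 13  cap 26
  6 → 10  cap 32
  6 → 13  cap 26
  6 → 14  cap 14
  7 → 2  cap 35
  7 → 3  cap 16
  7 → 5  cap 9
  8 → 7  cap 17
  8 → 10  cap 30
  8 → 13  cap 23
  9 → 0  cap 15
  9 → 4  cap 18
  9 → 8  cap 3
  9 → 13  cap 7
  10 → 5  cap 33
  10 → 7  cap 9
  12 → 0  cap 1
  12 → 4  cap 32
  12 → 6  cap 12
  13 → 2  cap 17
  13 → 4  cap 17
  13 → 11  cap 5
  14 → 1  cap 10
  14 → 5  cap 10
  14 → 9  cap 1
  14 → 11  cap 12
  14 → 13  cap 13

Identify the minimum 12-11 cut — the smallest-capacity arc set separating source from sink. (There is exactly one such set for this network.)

augment #1: 12→0→11 push 1
augment #2: 12→6→13→11 push 5
augment #3: 12→6→14→11 push 7
augment #4: 12→4→1→6→14→11 push 5
augment #5: 12→4→5→9→0→11 push 15
max flow = 33; residual-reachable set from 12 gives S-side
cut edges (S→T): {(9,0), (12,0), (13,11), (14,11)} total cap 33

Min-cut arcs: {(9,0), (12,0), (13,11), (14,11)} (total capacity 33)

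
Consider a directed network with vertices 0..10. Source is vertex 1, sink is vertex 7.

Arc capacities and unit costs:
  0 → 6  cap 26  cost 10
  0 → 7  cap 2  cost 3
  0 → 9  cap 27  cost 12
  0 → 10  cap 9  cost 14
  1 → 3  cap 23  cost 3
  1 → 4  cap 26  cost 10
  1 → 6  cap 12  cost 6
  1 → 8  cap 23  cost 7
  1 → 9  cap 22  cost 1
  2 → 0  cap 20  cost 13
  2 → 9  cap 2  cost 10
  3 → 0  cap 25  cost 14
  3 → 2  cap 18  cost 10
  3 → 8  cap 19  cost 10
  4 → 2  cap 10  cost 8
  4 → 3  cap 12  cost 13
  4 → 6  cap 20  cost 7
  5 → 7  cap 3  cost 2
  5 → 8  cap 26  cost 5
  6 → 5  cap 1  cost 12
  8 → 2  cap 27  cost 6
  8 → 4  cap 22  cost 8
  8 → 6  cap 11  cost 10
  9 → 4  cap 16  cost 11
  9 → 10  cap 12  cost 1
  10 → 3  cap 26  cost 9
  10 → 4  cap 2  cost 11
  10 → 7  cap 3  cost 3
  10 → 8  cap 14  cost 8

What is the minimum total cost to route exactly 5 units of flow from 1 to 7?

shortest-cost path #1: 1→9→10→7 push 3 @ unit cost 5 (adds 15)
shortest-cost path #2: 1→3→0→7 push 2 @ unit cost 20 (adds 40)
total cost = 55

Minimum cost for 5 units: 55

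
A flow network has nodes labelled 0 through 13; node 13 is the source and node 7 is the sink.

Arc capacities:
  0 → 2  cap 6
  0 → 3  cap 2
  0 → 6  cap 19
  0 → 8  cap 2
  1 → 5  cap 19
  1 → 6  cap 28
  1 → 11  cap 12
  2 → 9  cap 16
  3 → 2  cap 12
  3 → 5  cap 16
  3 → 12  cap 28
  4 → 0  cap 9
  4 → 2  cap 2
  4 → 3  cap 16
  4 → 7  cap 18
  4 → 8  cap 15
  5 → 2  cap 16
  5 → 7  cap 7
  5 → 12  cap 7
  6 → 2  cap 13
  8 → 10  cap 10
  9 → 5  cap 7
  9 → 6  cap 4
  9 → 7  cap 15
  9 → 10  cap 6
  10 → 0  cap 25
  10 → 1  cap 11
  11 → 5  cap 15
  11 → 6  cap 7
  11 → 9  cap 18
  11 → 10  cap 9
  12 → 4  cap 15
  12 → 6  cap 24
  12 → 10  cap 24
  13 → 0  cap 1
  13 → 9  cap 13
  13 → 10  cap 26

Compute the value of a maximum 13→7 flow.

Maximum flow value: 31

augment #1: 13→9→7 bottleneck 13, total now 13
augment #2: 13→0→2→9→7 bottleneck 1, total now 14
augment #3: 13→10→1→5→7 bottleneck 7, total now 21
augment #4: 13→10→0→2→9→7 bottleneck 1, total now 22
augment #5: 13→10→0→3→12→4→7 bottleneck 2, total now 24
augment #6: 13→10→1→5→12→4→7 bottleneck 4, total now 28
augment #7: 13→10→0→2→9→5→12→4→7 bottleneck 3, total now 31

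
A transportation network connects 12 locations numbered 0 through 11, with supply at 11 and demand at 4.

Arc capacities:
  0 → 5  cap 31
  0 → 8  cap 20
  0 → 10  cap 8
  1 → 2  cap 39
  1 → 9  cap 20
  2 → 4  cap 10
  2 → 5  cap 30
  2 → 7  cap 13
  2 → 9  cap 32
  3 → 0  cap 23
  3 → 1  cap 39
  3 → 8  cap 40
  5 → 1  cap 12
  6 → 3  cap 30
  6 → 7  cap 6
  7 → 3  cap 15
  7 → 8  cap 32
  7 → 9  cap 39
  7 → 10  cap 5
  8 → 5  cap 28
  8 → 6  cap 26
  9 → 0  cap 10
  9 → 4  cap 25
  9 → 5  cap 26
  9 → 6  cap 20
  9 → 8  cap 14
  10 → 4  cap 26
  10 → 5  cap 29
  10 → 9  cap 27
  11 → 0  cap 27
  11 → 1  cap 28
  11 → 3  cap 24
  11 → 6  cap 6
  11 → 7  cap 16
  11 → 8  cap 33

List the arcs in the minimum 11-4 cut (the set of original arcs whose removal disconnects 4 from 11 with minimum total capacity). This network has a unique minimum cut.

Min-cut arcs: {(0,10), (2,4), (7,10), (9,4)} (total capacity 48)

augment #1: 11→0→10→4 push 8
augment #2: 11→1→2→4 push 10
augment #3: 11→1→9→4 push 18
augment #4: 11→7→9→4 push 7
augment #5: 11→7→10→4 push 5
max flow = 48; residual-reachable set from 11 gives S-side
cut edges (S→T): {(0,10), (2,4), (7,10), (9,4)} total cap 48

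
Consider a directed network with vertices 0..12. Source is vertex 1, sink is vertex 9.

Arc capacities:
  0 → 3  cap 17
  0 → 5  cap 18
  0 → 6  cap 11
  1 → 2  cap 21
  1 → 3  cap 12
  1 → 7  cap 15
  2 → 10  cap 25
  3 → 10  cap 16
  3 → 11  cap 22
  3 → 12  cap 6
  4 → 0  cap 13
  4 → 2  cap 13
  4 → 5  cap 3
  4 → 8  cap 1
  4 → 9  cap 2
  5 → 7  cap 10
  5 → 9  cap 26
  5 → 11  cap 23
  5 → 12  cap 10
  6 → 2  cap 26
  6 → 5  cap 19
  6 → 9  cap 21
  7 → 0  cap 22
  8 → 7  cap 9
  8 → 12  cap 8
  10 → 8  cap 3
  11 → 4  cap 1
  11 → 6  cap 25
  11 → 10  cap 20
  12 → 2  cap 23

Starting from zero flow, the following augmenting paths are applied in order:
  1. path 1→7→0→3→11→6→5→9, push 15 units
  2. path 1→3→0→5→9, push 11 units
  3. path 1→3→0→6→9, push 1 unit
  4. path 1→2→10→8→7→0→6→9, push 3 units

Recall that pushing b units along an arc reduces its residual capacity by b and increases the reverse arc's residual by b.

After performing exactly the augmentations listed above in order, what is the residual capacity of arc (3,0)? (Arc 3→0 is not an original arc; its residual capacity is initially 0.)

Residual capacity of (3,0): 3

after path 1 (1→7→0→3→11→6→5→9, push 15): res(3,0)=15
after path 2 (1→3→0→5→9, push 11): res(3,0)=4
after path 3 (1→3→0→6→9, push 1): res(3,0)=3
after path 4 (1→2→10→8→7→0→6→9, push 3): res(3,0)=3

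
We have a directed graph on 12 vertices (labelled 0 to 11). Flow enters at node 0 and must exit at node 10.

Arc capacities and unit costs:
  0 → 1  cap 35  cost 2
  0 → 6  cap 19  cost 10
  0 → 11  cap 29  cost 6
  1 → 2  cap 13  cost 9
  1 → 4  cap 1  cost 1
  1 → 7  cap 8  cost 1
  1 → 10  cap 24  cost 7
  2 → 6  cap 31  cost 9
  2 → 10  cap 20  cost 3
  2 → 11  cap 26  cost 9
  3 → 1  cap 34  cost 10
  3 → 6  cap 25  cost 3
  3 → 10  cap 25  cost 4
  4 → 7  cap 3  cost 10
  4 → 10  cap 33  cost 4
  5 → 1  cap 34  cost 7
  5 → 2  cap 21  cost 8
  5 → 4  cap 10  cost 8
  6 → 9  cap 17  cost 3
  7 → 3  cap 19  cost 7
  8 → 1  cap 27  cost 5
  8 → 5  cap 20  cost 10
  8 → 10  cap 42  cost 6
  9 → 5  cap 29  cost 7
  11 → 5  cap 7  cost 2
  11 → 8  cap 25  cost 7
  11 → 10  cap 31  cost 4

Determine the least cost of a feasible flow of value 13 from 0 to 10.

Minimum cost for 13 units: 115

shortest-cost path #1: 0→1→4→10 push 1 @ unit cost 7 (adds 7)
shortest-cost path #2: 0→1→10 push 12 @ unit cost 9 (adds 108)
total cost = 115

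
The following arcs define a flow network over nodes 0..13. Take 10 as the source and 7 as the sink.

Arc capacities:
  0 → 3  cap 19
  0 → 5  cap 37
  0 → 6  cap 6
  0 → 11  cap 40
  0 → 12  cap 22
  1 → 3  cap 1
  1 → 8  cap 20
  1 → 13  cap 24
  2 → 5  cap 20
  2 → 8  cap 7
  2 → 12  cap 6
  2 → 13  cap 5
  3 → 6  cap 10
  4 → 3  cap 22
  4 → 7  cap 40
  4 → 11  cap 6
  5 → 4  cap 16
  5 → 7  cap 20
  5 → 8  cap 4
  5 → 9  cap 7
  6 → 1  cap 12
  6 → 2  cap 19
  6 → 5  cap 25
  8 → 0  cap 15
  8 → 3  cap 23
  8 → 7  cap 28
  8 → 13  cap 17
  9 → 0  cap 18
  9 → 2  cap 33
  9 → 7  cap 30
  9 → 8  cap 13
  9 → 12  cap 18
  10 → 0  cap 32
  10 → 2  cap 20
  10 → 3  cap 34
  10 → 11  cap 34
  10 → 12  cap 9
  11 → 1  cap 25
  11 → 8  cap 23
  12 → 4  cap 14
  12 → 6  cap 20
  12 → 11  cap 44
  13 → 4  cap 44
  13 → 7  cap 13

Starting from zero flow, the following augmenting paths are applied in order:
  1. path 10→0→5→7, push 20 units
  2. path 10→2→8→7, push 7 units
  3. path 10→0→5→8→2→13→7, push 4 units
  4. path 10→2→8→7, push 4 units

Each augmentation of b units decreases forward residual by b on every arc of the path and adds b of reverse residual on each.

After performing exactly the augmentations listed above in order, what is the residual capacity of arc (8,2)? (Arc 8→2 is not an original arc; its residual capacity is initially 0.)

after path 1 (10→0→5→7, push 20): res(8,2)=0
after path 2 (10→2→8→7, push 7): res(8,2)=7
after path 3 (10→0→5→8→2→13→7, push 4): res(8,2)=3
after path 4 (10→2→8→7, push 4): res(8,2)=7

Residual capacity of (8,2): 7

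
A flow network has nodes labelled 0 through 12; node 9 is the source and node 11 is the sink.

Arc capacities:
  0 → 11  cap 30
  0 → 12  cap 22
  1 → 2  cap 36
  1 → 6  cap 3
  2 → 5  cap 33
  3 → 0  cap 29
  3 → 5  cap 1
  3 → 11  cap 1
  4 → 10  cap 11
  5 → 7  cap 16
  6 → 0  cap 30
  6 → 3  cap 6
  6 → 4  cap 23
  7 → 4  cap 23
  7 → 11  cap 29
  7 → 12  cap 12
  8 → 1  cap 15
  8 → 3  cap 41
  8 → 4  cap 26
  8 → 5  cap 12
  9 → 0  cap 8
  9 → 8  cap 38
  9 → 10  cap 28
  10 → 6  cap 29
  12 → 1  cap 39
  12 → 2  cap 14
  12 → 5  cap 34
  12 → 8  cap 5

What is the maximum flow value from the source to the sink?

Maximum flow value: 47

augment #1: 9→0→11 bottleneck 8, total now 8
augment #2: 9→8→3→11 bottleneck 1, total now 9
augment #3: 9→8→3→0→11 bottleneck 22, total now 31
augment #4: 9→8→5→7→11 bottleneck 12, total now 43
augment #5: 9→8→3→5→7→11 bottleneck 1, total now 44
augment #6: 9→8→1→2→5→7→11 bottleneck 2, total now 46
augment #7: 9→10→6→0→12→5→7→11 bottleneck 1, total now 47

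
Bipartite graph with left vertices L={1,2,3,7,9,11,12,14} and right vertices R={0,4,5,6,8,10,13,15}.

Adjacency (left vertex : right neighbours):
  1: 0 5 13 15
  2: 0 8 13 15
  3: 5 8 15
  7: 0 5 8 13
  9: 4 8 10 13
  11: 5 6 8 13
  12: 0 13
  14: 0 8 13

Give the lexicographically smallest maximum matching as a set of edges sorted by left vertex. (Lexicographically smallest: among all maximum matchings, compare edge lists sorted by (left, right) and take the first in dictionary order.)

Lex-smallest maximum matching: {(1,0), (2,8), (3,15), (7,5), (9,4), (11,6), (12,13)}

|M| = 7 (so the lex-smallest maximum matching has 7 edges)
process left vertices in ascending order; for each, take the smallest-labelled available neighbour that still permits 7 edges overall, or leave it unmatched if none does
lex-smallest matching: {1-0, 2-8, 3-15, 7-5, 9-4, 11-6, 12-13}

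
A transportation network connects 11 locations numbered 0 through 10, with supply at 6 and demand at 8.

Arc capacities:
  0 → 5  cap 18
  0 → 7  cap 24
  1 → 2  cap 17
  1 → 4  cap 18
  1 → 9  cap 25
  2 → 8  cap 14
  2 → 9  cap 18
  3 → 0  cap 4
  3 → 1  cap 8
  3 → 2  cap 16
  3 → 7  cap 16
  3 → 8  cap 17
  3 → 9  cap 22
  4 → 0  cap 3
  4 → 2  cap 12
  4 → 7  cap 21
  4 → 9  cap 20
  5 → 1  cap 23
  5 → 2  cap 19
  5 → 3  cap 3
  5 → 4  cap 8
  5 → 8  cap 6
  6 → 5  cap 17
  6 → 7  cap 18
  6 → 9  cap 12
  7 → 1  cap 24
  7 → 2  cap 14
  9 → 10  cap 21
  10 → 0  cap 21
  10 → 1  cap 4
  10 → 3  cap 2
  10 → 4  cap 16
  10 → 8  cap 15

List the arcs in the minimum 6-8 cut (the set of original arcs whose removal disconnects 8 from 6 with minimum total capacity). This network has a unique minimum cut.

Min-cut arcs: {(2,8), (5,3), (5,8), (10,3), (10,8)} (total capacity 40)

augment #1: 6→5→8 push 6
augment #2: 6→5→2→8 push 11
augment #3: 6→7→2→8 push 3
augment #4: 6→9→10→8 push 12
augment #5: 6→7→1→9→10→8 push 3
augment #6: 6→7→2→5→3→8 push 3
augment #7: 6→7→1→9→10→3→8 push 2
max flow = 40; residual-reachable set from 6 gives S-side
cut edges (S→T): {(2,8), (5,3), (5,8), (10,3), (10,8)} total cap 40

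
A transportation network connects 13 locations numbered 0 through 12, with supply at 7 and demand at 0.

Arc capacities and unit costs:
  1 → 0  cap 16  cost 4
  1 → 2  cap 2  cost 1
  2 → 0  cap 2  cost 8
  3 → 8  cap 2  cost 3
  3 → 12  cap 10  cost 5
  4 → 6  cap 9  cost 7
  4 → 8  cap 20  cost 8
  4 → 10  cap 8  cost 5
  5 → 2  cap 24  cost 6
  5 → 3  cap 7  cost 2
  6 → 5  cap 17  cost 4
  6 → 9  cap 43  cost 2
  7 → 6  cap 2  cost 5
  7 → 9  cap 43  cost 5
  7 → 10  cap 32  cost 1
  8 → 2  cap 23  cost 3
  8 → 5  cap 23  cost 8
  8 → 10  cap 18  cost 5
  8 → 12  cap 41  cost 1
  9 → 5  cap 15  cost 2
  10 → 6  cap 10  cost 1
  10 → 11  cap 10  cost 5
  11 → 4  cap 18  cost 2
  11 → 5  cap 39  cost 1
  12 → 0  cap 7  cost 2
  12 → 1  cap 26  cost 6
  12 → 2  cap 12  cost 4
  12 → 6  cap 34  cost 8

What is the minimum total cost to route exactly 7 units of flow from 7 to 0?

Minimum cost for 7 units: 103

shortest-cost path #1: 7→10→6→5→3→8→12→0 push 2 @ unit cost 14 (adds 28)
shortest-cost path #2: 7→10→6→5→3→12→0 push 5 @ unit cost 15 (adds 75)
total cost = 103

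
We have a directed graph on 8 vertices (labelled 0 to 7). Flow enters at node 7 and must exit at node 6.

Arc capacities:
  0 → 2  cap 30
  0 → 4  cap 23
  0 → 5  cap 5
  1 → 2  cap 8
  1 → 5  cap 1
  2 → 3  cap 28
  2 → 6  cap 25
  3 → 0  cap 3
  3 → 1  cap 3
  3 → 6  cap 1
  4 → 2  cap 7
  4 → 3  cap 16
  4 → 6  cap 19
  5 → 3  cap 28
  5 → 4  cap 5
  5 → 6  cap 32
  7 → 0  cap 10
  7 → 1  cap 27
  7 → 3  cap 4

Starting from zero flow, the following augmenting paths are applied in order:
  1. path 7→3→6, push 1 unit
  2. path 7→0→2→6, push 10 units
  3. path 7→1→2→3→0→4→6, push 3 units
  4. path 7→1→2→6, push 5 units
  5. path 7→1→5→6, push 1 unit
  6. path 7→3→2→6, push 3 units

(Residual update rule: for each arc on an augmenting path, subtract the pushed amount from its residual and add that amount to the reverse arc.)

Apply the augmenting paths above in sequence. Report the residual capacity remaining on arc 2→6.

Residual capacity of (2,6): 7

after path 1 (7→3→6, push 1): res(2,6)=25
after path 2 (7→0→2→6, push 10): res(2,6)=15
after path 3 (7→1→2→3→0→4→6, push 3): res(2,6)=15
after path 4 (7→1→2→6, push 5): res(2,6)=10
after path 5 (7→1→5→6, push 1): res(2,6)=10
after path 6 (7→3→2→6, push 3): res(2,6)=7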